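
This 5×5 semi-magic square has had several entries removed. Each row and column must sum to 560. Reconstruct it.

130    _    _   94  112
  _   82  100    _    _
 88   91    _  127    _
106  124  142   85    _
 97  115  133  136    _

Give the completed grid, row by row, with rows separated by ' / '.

130 148 76 94 112 / 139 82 100 118 121 / 88 91 109 127 145 / 106 124 142 85 103 / 97 115 133 136 79

Using row 4: 106 + 124 + 142 + 85 + ? → (4,5) = 560 − 457 = 103.
From row 5, 560 − (97 + 115 + 133 + 136) gives (5,5) = 79.
From column 1, 560 − (130 + 88 + 106 + 97) gives (2,1) = 139.
Column 2 needs 560; the known cells sum to 412, so (1,2) = 148.
From column 4, 560 − (94 + 127 + 85 + 136) gives (2,4) = 118.
Using row 1: 130 + 148 + 94 + 112 + ? → (1,3) = 560 − 484 = 76.
From row 2, 560 − (139 + 82 + 100 + 118) gives (2,5) = 121.
From column 3, 560 − (76 + 100 + 142 + 133) gives (3,3) = 109.
Column 5 needs 560; the known cells sum to 415, so (3,5) = 145.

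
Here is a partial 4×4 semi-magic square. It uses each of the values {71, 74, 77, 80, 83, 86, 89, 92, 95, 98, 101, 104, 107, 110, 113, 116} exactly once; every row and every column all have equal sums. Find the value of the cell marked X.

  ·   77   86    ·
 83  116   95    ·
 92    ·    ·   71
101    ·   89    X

110

The 16 entries sum to 1496, so each line sums to 1496/4 = 374.
Row 2 must total 374; the given cells sum to 294, so (2,4) = 80.
The remaining cell in column 1 is (1,1) = 374 − 276 = 98.
Using column 3: 86 + 95 + 89 + ? → (3,3) = 374 − 270 = 104.
Using row 1: 98 + 77 + 86 + ? → (1,4) = 374 − 261 = 113.
From row 3, 374 − (92 + 104 + 71) gives (3,2) = 107.
From column 2, 374 − (77 + 116 + 107) gives (4,2) = 74.
Using column 4: 113 + 80 + 71 + ? → (4,4) = 374 − 264 = 110.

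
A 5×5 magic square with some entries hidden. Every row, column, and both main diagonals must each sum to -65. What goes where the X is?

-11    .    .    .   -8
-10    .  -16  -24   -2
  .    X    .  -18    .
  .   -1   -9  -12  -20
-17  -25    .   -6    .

From row 2, -65 − (-10 + (-16) + (-24) + (-2)) gives (2,2) = -13.
Row 4 needs -65; the known cells sum to -42, so (4,1) = -23.
Column 1 must total -65; the given cells sum to -61, so (3,1) = -4.
Using column 4: -24 + (-18) + (-12) + (-6) + ? → (1,4) = -65 − (-60) = -5.
Using anti-diagonal: -8 + (-24) + (-1) + (-17) + ? → (3,3) = -65 − (-50) = -15.
From main diagonal, -65 − (-11 + (-13) + (-15) + (-12)) gives (5,5) = -14.
Row 5: -17 + (-25) + (-6) + (-14) + ? = -65, so (5,3) = -3.
The remaining cell in column 3 is (1,3) = -65 − (-43) = -22.
Using column 5: -8 + (-2) + (-20) + (-14) + ? → (3,5) = -65 − (-44) = -21.
Row 1 needs -65; the known cells sum to -46, so (1,2) = -19.
The remaining cell in row 3 is (3,2) = -65 − (-58) = -7.

-7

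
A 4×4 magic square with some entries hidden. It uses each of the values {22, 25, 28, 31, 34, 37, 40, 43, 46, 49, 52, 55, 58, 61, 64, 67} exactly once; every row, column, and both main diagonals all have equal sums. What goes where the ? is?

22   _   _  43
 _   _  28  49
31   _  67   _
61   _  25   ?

The 16 entries sum to 712, so each line sums to 712/4 = 178.
Column 1: 22 + 31 + 61 + ? = 178, so (2,1) = 64.
Column 3: 28 + 67 + 25 + ? = 178, so (1,3) = 58.
The remaining cell in anti-diagonal is (3,2) = 178 − 132 = 46.
The remaining cell in row 1 is (1,2) = 178 − 123 = 55.
Row 2 needs 178; the known cells sum to 141, so (2,2) = 37.
Row 3 must total 178; the given cells sum to 144, so (3,4) = 34.
Column 2 needs 178; the known cells sum to 138, so (4,2) = 40.
Column 4 must total 178; the given cells sum to 126, so (4,4) = 52.

52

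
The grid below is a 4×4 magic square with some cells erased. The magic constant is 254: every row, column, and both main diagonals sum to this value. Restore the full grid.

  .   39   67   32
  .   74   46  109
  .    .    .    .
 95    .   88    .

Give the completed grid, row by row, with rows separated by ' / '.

116 39 67 32 / 25 74 46 109 / 18 81 53 102 / 95 60 88 11

Row 1: 39 + 67 + 32 + ? = 254, so (1,1) = 116.
Using row 2: 74 + 46 + 109 + ? → (2,1) = 254 − 229 = 25.
From column 1, 254 − (116 + 25 + 95) gives (3,1) = 18.
The remaining cell in column 3 is (3,3) = 254 − 201 = 53.
The remaining cell in main diagonal is (4,4) = 254 − 243 = 11.
Anti-diagonal needs 254; the known cells sum to 173, so (3,2) = 81.
Row 3 needs 254; the known cells sum to 152, so (3,4) = 102.
Row 4 needs 254; the known cells sum to 194, so (4,2) = 60.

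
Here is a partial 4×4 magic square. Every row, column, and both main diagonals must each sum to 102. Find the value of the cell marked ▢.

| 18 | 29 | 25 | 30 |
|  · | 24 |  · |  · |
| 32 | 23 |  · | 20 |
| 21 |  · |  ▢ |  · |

The remaining cell in row 3 is (3,3) = 102 − 75 = 27.
Column 1 needs 102; the known cells sum to 71, so (2,1) = 31.
Using column 2: 29 + 24 + 23 + ? → (4,2) = 102 − 76 = 26.
Main diagonal needs 102; the known cells sum to 69, so (4,4) = 33.
Using anti-diagonal: 30 + 23 + 21 + ? → (2,3) = 102 − 74 = 28.
Row 2 must total 102; the given cells sum to 83, so (2,4) = 19.
The remaining cell in row 4 is (4,3) = 102 − 80 = 22.

22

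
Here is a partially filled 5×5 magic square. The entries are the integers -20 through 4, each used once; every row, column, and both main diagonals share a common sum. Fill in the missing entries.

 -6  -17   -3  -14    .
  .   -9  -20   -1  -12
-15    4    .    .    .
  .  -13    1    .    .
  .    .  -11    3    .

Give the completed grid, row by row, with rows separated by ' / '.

-6 -17 -3 -14 0 / 2 -9 -20 -1 -12 / -15 4 -7 -18 -4 / -2 -13 1 -10 -16 / -19 -5 -11 3 -8

The entries are -20 through 4, which sum to -200, so each line sums to -200/5 = -40.
The remaining cell in row 1 is (1,5) = -40 − (-40) = 0.
Row 2: -9 + (-20) + (-1) + (-12) + ? = -40, so (2,1) = 2.
From column 2, -40 − (-17 + (-9) + 4 + (-13)) gives (5,2) = -5.
From column 3, -40 − (-3 + (-20) + 1 + (-11)) gives (3,3) = -7.
Anti-diagonal needs -40; the known cells sum to -21, so (5,1) = -19.
Row 5 needs -40; the known cells sum to -32, so (5,5) = -8.
Column 1 must total -40; the given cells sum to -38, so (4,1) = -2.
Main diagonal needs -40; the known cells sum to -30, so (4,4) = -10.
Using row 4: -2 + (-13) + 1 + (-10) + ? → (4,5) = -40 − (-24) = -16.
From column 4, -40 − (-14 + (-1) + (-10) + 3) gives (3,4) = -18.
Column 5 must total -40; the given cells sum to -36, so (3,5) = -4.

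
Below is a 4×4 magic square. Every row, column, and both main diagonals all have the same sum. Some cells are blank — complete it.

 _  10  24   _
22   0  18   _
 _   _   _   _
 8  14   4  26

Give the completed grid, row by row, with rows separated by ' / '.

20 10 24 -2 / 22 0 18 12 / 2 28 6 16 / 8 14 4 26

Row 4 is already complete: 8 + 14 + 4 + 26 = 52, so that is the magic constant.
Using row 2: 22 + 0 + 18 + ? → (2,4) = 52 − 40 = 12.
Using column 2: 10 + 0 + 14 + ? → (3,2) = 52 − 24 = 28.
The remaining cell in column 3 is (3,3) = 52 − 46 = 6.
Using main diagonal: 0 + 6 + 26 + ? → (1,1) = 52 − 32 = 20.
From anti-diagonal, 52 − (18 + 28 + 8) gives (1,4) = -2.
From column 1, 52 − (20 + 22 + 8) gives (3,1) = 2.
The remaining cell in column 4 is (3,4) = 52 − 36 = 16.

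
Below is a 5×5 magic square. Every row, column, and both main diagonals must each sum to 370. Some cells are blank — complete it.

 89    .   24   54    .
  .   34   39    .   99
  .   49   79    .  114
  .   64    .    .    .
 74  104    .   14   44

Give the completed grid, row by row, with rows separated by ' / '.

From row 5, 370 − (74 + 104 + 14 + 44) gives (5,3) = 134.
Column 2: 34 + 49 + 64 + 104 + ? = 370, so (1,2) = 119.
Column 3 must total 370; the given cells sum to 276, so (4,3) = 94.
Main diagonal must total 370; the given cells sum to 246, so (4,4) = 124.
From row 1, 370 − (89 + 119 + 24 + 54) gives (1,5) = 84.
The remaining cell in column 5 is (4,5) = 370 − 341 = 29.
From anti-diagonal, 370 − (84 + 79 + 64 + 74) gives (2,4) = 69.
Row 2: 34 + 39 + 69 + 99 + ? = 370, so (2,1) = 129.
Row 4: 64 + 94 + 124 + 29 + ? = 370, so (4,1) = 59.
Column 1 must total 370; the given cells sum to 351, so (3,1) = 19.
Column 4: 54 + 69 + 124 + 14 + ? = 370, so (3,4) = 109.

89 119 24 54 84 / 129 34 39 69 99 / 19 49 79 109 114 / 59 64 94 124 29 / 74 104 134 14 44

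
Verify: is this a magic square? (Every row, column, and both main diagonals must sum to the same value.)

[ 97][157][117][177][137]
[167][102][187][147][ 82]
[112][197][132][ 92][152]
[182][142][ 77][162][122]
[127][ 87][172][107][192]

Yes

Row 1: 97 + 157 + 117 + 177 + 137 = 685.
Row 2: 167 + 102 + 187 + 147 + 82 = 685.
Row 3: 112 + 197 + 132 + 92 + 152 = 685.
Row 4: 182 + 142 + 77 + 162 + 122 = 685.
Row 5: 127 + 87 + 172 + 107 + 192 = 685.
Column 1: 97 + 167 + 112 + 182 + 127 = 685.
Column 2: 157 + 102 + 197 + 142 + 87 = 685.
Column 3: 117 + 187 + 132 + 77 + 172 = 685.
Column 4: 177 + 147 + 92 + 162 + 107 = 685.
Column 5: 137 + 82 + 152 + 122 + 192 = 685.
Main diagonal: 97 + 102 + 132 + 162 + 192 = 685.
Anti-diagonal: 137 + 147 + 132 + 142 + 127 = 685.
All lines sum to 685.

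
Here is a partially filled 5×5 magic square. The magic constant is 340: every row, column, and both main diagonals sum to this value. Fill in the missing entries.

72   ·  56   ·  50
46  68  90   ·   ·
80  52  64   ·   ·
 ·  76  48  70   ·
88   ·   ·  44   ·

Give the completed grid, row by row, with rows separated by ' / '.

72 84 56 78 50 / 46 68 90 62 74 / 80 52 64 86 58 / 54 76 48 70 92 / 88 60 82 44 66

Column 1 must total 340; the given cells sum to 286, so (4,1) = 54.
Column 3 must total 340; the given cells sum to 258, so (5,3) = 82.
Main diagonal: 72 + 68 + 64 + 70 + ? = 340, so (5,5) = 66.
The remaining cell in anti-diagonal is (2,4) = 340 − 278 = 62.
Using row 2: 46 + 68 + 90 + 62 + ? → (2,5) = 340 − 266 = 74.
Row 4 must total 340; the given cells sum to 248, so (4,5) = 92.
From row 5, 340 − (88 + 82 + 44 + 66) gives (5,2) = 60.
From column 2, 340 − (68 + 52 + 76 + 60) gives (1,2) = 84.
From column 5, 340 − (50 + 74 + 92 + 66) gives (3,5) = 58.
The remaining cell in row 1 is (1,4) = 340 − 262 = 78.
Row 3 needs 340; the known cells sum to 254, so (3,4) = 86.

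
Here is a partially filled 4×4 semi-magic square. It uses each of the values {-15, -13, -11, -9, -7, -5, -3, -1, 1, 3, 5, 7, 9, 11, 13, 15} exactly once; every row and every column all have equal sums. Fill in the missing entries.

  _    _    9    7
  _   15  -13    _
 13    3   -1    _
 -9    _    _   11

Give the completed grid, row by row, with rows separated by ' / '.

-5 -11 9 7 / 1 15 -13 -3 / 13 3 -1 -15 / -9 -7 5 11

The 16 entries sum to 0, so each line sums to 0/4 = 0.
The remaining cell in row 3 is (3,4) = 0 − 15 = -15.
Column 3: 9 + (-13) + (-1) + ? = 0, so (4,3) = 5.
From column 4, 0 − (7 + (-15) + 11) gives (2,4) = -3.
Row 2: 15 + (-13) + (-3) + ? = 0, so (2,1) = 1.
Row 4 needs 0; the known cells sum to 7, so (4,2) = -7.
From column 1, 0 − (1 + 13 + (-9)) gives (1,1) = -5.
Column 2: 15 + 3 + (-7) + ? = 0, so (1,2) = -11.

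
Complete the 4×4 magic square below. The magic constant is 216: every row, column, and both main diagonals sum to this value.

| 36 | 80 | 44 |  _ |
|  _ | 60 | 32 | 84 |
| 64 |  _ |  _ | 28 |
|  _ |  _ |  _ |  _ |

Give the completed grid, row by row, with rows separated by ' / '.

Row 1 must total 216; the given cells sum to 160, so (1,4) = 56.
Row 2 must total 216; the given cells sum to 176, so (2,1) = 40.
Column 1 needs 216; the known cells sum to 140, so (4,1) = 76.
From column 4, 216 − (56 + 84 + 28) gives (4,4) = 48.
From main diagonal, 216 − (36 + 60 + 48) gives (3,3) = 72.
The remaining cell in anti-diagonal is (3,2) = 216 − 164 = 52.
Column 2 must total 216; the given cells sum to 192, so (4,2) = 24.
Using column 3: 44 + 32 + 72 + ? → (4,3) = 216 − 148 = 68.

36 80 44 56 / 40 60 32 84 / 64 52 72 28 / 76 24 68 48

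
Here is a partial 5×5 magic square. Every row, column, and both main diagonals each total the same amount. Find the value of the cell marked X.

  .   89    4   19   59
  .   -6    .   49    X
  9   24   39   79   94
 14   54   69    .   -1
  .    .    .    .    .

Row 3 is complete and sums to 245; that is the magic constant.
Using row 1: 89 + 4 + 19 + 59 + ? → (1,1) = 245 − 171 = 74.
The remaining cell in row 4 is (4,4) = 245 − 136 = 109.
Column 2 needs 245; the known cells sum to 161, so (5,2) = 84.
Column 4 needs 245; the known cells sum to 256, so (5,4) = -11.
From main diagonal, 245 − (74 + (-6) + 39 + 109) gives (5,5) = 29.
Anti-diagonal must total 245; the given cells sum to 201, so (5,1) = 44.
From row 5, 245 − (44 + 84 + (-11) + 29) gives (5,3) = 99.
Column 1: 74 + 9 + 14 + 44 + ? = 245, so (2,1) = 104.
The remaining cell in column 3 is (2,3) = 245 − 211 = 34.
Column 5 needs 245; the known cells sum to 181, so (2,5) = 64.

64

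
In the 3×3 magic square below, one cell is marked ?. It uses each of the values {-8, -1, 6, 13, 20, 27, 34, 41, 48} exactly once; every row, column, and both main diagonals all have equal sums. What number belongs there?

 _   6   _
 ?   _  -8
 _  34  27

The 9 entries sum to 180, so each line sums to 180/3 = 60.
Row 3 needs 60; the known cells sum to 61, so (3,1) = -1.
Column 2 needs 60; the known cells sum to 40, so (2,2) = 20.
The remaining cell in column 3 is (1,3) = 60 − 19 = 41.
The remaining cell in main diagonal is (1,1) = 60 − 47 = 13.
Using row 2: 20 + (-8) + ? → (2,1) = 60 − 12 = 48.

48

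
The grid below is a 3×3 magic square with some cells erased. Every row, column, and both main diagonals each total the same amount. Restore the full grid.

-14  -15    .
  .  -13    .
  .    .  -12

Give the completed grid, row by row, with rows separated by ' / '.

Main diagonal is already complete: -14 + -13 + -12 = -39, so that is the magic constant.
Using row 1: -14 + (-15) + ? → (1,3) = -39 − (-29) = -10.
Column 2 needs -39; the known cells sum to -28, so (3,2) = -11.
Column 3 must total -39; the given cells sum to -22, so (2,3) = -17.
Anti-diagonal must total -39; the given cells sum to -23, so (3,1) = -16.
From row 2, -39 − (-13 + (-17)) gives (2,1) = -9.

-14 -15 -10 / -9 -13 -17 / -16 -11 -12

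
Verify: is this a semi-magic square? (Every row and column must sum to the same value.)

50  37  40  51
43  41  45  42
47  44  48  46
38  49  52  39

No — row 3 sums to 185 but row 4 sums to 178.

Row 1: 50 + 37 + 40 + 51 = 178.
Row 2: 43 + 41 + 45 + 42 = 171.
Row 3: 47 + 44 + 48 + 46 = 185.
Row 4: 38 + 49 + 52 + 39 = 178.
Column 1: 50 + 43 + 47 + 38 = 178.
Column 2: 37 + 41 + 44 + 49 = 171.
Column 3: 40 + 45 + 48 + 52 = 185.
Column 4: 51 + 42 + 46 + 39 = 178.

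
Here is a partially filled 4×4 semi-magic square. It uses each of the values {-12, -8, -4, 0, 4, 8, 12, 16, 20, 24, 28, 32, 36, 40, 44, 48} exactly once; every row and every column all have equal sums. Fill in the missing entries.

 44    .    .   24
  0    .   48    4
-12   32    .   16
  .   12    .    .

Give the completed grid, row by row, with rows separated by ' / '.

The 16 entries sum to 288, so each line sums to 288/4 = 72.
From row 2, 72 − (0 + 48 + 4) gives (2,2) = 20.
From row 3, 72 − (-12 + 32 + 16) gives (3,3) = 36.
Using column 1: 44 + 0 + (-12) + ? → (4,1) = 72 − 32 = 40.
The remaining cell in column 2 is (1,2) = 72 − 64 = 8.
The remaining cell in column 4 is (4,4) = 72 − 44 = 28.
The remaining cell in row 1 is (1,3) = 72 − 76 = -4.
Row 4 needs 72; the known cells sum to 80, so (4,3) = -8.

44 8 -4 24 / 0 20 48 4 / -12 32 36 16 / 40 12 -8 28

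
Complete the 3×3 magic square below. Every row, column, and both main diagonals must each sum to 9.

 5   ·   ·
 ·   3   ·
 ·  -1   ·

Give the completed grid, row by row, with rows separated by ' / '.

5 7 -3 / -5 3 11 / 9 -1 1

The remaining cell in column 2 is (1,2) = 9 − 2 = 7.
From main diagonal, 9 − (5 + 3) gives (3,3) = 1.
Row 1: 5 + 7 + ? = 9, so (1,3) = -3.
From row 3, 9 − (-1 + 1) gives (3,1) = 9.
Using column 1: 5 + 9 + ? → (2,1) = 9 − 14 = -5.
The remaining cell in column 3 is (2,3) = 9 − (-2) = 11.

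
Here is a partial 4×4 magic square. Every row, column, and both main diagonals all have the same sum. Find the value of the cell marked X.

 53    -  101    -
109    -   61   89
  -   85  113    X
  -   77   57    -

Column 3 is complete and sums to 332; that is the magic constant.
The remaining cell in row 2 is (2,2) = 332 − 259 = 73.
Using column 2: 73 + 85 + 77 + ? → (1,2) = 332 − 235 = 97.
Main diagonal: 53 + 73 + 113 + ? = 332, so (4,4) = 93.
Row 1 needs 332; the known cells sum to 251, so (1,4) = 81.
Using row 4: 77 + 57 + 93 + ? → (4,1) = 332 − 227 = 105.
From column 1, 332 − (53 + 109 + 105) gives (3,1) = 65.
From column 4, 332 − (81 + 89 + 93) gives (3,4) = 69.

69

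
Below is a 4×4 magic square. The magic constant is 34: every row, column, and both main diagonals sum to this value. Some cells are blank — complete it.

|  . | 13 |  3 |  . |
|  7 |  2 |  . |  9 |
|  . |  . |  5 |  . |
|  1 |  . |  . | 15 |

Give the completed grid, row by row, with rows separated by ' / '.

Using row 2: 7 + 2 + 9 + ? → (2,3) = 34 − 18 = 16.
Column 3: 3 + 16 + 5 + ? = 34, so (4,3) = 10.
Main diagonal must total 34; the given cells sum to 22, so (1,1) = 12.
Row 1 must total 34; the given cells sum to 28, so (1,4) = 6.
Using row 4: 1 + 10 + 15 + ? → (4,2) = 34 − 26 = 8.
Column 1 needs 34; the known cells sum to 20, so (3,1) = 14.
Using column 2: 13 + 2 + 8 + ? → (3,2) = 34 − 23 = 11.
Column 4 must total 34; the given cells sum to 30, so (3,4) = 4.

12 13 3 6 / 7 2 16 9 / 14 11 5 4 / 1 8 10 15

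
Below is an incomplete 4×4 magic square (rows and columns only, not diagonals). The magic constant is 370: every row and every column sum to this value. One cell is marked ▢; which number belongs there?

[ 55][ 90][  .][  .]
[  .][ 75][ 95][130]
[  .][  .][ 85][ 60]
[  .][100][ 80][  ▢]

65

From row 2, 370 − (75 + 95 + 130) gives (2,1) = 70.
Column 2 needs 370; the known cells sum to 265, so (3,2) = 105.
Column 3: 95 + 85 + 80 + ? = 370, so (1,3) = 110.
Using row 1: 55 + 90 + 110 + ? → (1,4) = 370 − 255 = 115.
Row 3 must total 370; the given cells sum to 250, so (3,1) = 120.
Using column 1: 55 + 70 + 120 + ? → (4,1) = 370 − 245 = 125.
The remaining cell in column 4 is (4,4) = 370 − 305 = 65.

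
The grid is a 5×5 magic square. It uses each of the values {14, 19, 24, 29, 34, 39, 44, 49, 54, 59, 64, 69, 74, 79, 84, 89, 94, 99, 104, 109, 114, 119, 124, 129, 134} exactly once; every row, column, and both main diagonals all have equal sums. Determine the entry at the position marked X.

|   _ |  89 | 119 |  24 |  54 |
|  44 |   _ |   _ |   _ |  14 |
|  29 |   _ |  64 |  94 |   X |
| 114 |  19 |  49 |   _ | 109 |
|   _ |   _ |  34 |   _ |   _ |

124

The 25 entries sum to 1850, so each line sums to 1850/5 = 370.
From row 1, 370 − (89 + 119 + 24 + 54) gives (1,1) = 84.
Row 4: 114 + 19 + 49 + 109 + ? = 370, so (4,4) = 79.
Column 1 must total 370; the given cells sum to 271, so (5,1) = 99.
Column 3 needs 370; the known cells sum to 266, so (2,3) = 104.
The remaining cell in anti-diagonal is (2,4) = 370 − 236 = 134.
Row 2: 44 + 104 + 134 + 14 + ? = 370, so (2,2) = 74.
Using column 4: 24 + 134 + 94 + 79 + ? → (5,4) = 370 − 331 = 39.
From main diagonal, 370 − (84 + 74 + 64 + 79) gives (5,5) = 69.
From row 5, 370 − (99 + 34 + 39 + 69) gives (5,2) = 129.
Column 2 must total 370; the given cells sum to 311, so (3,2) = 59.
Column 5 needs 370; the known cells sum to 246, so (3,5) = 124.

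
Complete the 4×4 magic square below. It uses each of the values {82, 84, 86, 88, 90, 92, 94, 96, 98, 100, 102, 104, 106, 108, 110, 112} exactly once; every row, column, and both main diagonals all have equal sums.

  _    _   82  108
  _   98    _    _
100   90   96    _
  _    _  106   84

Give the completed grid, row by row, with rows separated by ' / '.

110 88 82 108 / 92 98 104 94 / 100 90 96 102 / 86 112 106 84

The 16 entries sum to 1552, so each line sums to 1552/4 = 388.
Using row 3: 100 + 90 + 96 + ? → (3,4) = 388 − 286 = 102.
Using column 3: 82 + 96 + 106 + ? → (2,3) = 388 − 284 = 104.
Column 4: 108 + 102 + 84 + ? = 388, so (2,4) = 94.
From main diagonal, 388 − (98 + 96 + 84) gives (1,1) = 110.
From anti-diagonal, 388 − (108 + 104 + 90) gives (4,1) = 86.
Row 1 must total 388; the given cells sum to 300, so (1,2) = 88.
Row 2 must total 388; the given cells sum to 296, so (2,1) = 92.
From row 4, 388 − (86 + 106 + 84) gives (4,2) = 112.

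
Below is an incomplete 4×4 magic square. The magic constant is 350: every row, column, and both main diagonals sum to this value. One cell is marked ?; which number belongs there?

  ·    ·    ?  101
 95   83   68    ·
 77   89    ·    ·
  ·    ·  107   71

Row 2: 95 + 83 + 68 + ? = 350, so (2,4) = 104.
Column 4 needs 350; the known cells sum to 276, so (3,4) = 74.
Anti-diagonal must total 350; the given cells sum to 258, so (4,1) = 92.
The remaining cell in row 3 is (3,3) = 350 − 240 = 110.
Row 4 must total 350; the given cells sum to 270, so (4,2) = 80.
Column 1 needs 350; the known cells sum to 264, so (1,1) = 86.
Column 2 needs 350; the known cells sum to 252, so (1,2) = 98.
Using column 3: 68 + 110 + 107 + ? → (1,3) = 350 − 285 = 65.

65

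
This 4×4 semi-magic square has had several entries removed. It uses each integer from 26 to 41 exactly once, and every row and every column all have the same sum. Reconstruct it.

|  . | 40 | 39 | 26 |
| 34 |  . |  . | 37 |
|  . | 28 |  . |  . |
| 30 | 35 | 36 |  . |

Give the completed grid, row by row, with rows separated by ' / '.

29 40 39 26 / 34 31 32 37 / 41 28 27 38 / 30 35 36 33

The entries are 26 through 41, which sum to 536, so each line sums to 536/4 = 134.
Row 1 needs 134; the known cells sum to 105, so (1,1) = 29.
From row 4, 134 − (30 + 35 + 36) gives (4,4) = 33.
Column 1 needs 134; the known cells sum to 93, so (3,1) = 41.
Column 2 needs 134; the known cells sum to 103, so (2,2) = 31.
From column 4, 134 − (26 + 37 + 33) gives (3,4) = 38.
Row 2 needs 134; the known cells sum to 102, so (2,3) = 32.
Row 3: 41 + 28 + 38 + ? = 134, so (3,3) = 27.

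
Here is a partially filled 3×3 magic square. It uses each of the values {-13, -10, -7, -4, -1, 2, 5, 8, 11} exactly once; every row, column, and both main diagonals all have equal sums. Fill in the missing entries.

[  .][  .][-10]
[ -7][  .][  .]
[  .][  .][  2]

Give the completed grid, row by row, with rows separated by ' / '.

-4 11 -10 / -7 -1 5 / 8 -13 2

The 9 entries sum to -9, so each line sums to -9/3 = -3.
Column 3 must total -3; the given cells sum to -8, so (2,3) = 5.
Row 2 must total -3; the given cells sum to -2, so (2,2) = -1.
Main diagonal needs -3; the known cells sum to 1, so (1,1) = -4.
Using anti-diagonal: -10 + (-1) + ? → (3,1) = -3 − (-11) = 8.
Row 1 must total -3; the given cells sum to -14, so (1,2) = 11.
The remaining cell in row 3 is (3,2) = -3 − 10 = -13.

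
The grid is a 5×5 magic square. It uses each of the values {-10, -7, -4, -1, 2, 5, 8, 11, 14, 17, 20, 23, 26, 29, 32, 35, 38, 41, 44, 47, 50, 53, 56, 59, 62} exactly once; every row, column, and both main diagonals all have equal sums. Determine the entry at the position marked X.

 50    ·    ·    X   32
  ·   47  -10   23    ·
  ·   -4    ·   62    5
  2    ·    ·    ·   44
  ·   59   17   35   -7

-1

The 25 entries sum to 650, so each line sums to 650/5 = 130.
Row 5 needs 130; the known cells sum to 104, so (5,1) = 26.
Using column 5: 32 + 5 + 44 + (-7) + ? → (2,5) = 130 − 74 = 56.
From row 2, 130 − (47 + (-10) + 23 + 56) gives (2,1) = 14.
The remaining cell in column 1 is (3,1) = 130 − 92 = 38.
Row 3 must total 130; the given cells sum to 101, so (3,3) = 29.
The remaining cell in main diagonal is (4,4) = 130 − 119 = 11.
The remaining cell in anti-diagonal is (4,2) = 130 − 110 = 20.
The remaining cell in row 4 is (4,3) = 130 − 77 = 53.
The remaining cell in column 2 is (1,2) = 130 − 122 = 8.
Column 3 needs 130; the known cells sum to 89, so (1,3) = 41.
Column 4 must total 130; the given cells sum to 131, so (1,4) = -1.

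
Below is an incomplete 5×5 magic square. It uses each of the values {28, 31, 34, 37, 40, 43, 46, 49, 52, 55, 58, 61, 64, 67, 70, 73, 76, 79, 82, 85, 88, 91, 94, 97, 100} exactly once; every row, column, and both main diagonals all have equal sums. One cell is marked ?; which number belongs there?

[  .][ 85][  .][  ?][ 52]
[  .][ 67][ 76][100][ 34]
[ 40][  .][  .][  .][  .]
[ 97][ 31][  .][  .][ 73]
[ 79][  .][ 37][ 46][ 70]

28

The 25 entries sum to 1600, so each line sums to 1600/5 = 320.
From row 2, 320 − (67 + 76 + 100 + 34) gives (2,1) = 43.
Row 5 must total 320; the given cells sum to 232, so (5,2) = 88.
Column 1 must total 320; the given cells sum to 259, so (1,1) = 61.
From column 2, 320 − (85 + 67 + 31 + 88) gives (3,2) = 49.
Column 5 must total 320; the given cells sum to 229, so (3,5) = 91.
The remaining cell in anti-diagonal is (3,3) = 320 − 262 = 58.
Row 3 needs 320; the known cells sum to 238, so (3,4) = 82.
Main diagonal needs 320; the known cells sum to 256, so (4,4) = 64.
From row 4, 320 − (97 + 31 + 64 + 73) gives (4,3) = 55.
Column 3 needs 320; the known cells sum to 226, so (1,3) = 94.
Column 4 needs 320; the known cells sum to 292, so (1,4) = 28.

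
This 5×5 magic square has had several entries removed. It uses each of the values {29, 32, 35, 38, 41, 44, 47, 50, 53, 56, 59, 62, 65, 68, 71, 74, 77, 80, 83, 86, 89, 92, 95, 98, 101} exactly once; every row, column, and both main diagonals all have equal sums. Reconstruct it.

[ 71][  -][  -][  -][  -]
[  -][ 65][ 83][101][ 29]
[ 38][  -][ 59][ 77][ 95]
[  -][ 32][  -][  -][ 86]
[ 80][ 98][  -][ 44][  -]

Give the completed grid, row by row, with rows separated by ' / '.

The 25 entries sum to 1625, so each line sums to 1625/5 = 325.
Row 2 needs 325; the known cells sum to 278, so (2,1) = 47.
Row 3 must total 325; the given cells sum to 269, so (3,2) = 56.
Column 1 needs 325; the known cells sum to 236, so (4,1) = 89.
Column 2 needs 325; the known cells sum to 251, so (1,2) = 74.
The remaining cell in anti-diagonal is (1,5) = 325 − 272 = 53.
Column 5: 53 + 29 + 95 + 86 + ? = 325, so (5,5) = 62.
Main diagonal must total 325; the given cells sum to 257, so (4,4) = 68.
Row 4 needs 325; the known cells sum to 275, so (4,3) = 50.
From row 5, 325 − (80 + 98 + 44 + 62) gives (5,3) = 41.
Using column 3: 83 + 59 + 50 + 41 + ? → (1,3) = 325 − 233 = 92.
Column 4: 101 + 77 + 68 + 44 + ? = 325, so (1,4) = 35.

71 74 92 35 53 / 47 65 83 101 29 / 38 56 59 77 95 / 89 32 50 68 86 / 80 98 41 44 62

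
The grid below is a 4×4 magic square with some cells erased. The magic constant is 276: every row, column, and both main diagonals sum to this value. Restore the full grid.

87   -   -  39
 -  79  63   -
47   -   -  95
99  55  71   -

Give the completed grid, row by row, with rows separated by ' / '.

87 67 83 39 / 43 79 63 91 / 47 75 59 95 / 99 55 71 51

Using row 4: 99 + 55 + 71 + ? → (4,4) = 276 − 225 = 51.
The remaining cell in column 1 is (2,1) = 276 − 233 = 43.
Column 4 must total 276; the given cells sum to 185, so (2,4) = 91.
Using main diagonal: 87 + 79 + 51 + ? → (3,3) = 276 − 217 = 59.
From anti-diagonal, 276 − (39 + 63 + 99) gives (3,2) = 75.
Using column 2: 79 + 75 + 55 + ? → (1,2) = 276 − 209 = 67.
Column 3 needs 276; the known cells sum to 193, so (1,3) = 83.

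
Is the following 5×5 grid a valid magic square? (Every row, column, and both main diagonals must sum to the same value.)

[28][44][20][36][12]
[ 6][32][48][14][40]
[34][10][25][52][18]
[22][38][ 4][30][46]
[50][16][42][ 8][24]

Row 1: 28 + 44 + 20 + 36 + 12 = 140.
Row 2: 6 + 32 + 48 + 14 + 40 = 140.
Row 3: 34 + 10 + 25 + 52 + 18 = 139.
Row 4: 22 + 38 + 4 + 30 + 46 = 140.
Row 5: 50 + 16 + 42 + 8 + 24 = 140.
Column 1: 28 + 6 + 34 + 22 + 50 = 140.
Column 2: 44 + 32 + 10 + 38 + 16 = 140.
Column 3: 20 + 48 + 25 + 4 + 42 = 139.
Column 4: 36 + 14 + 52 + 30 + 8 = 140.
Column 5: 12 + 40 + 18 + 46 + 24 = 140.
Main diagonal: 28 + 32 + 25 + 30 + 24 = 139.
Anti-diagonal: 12 + 14 + 25 + 38 + 50 = 139.

No — row 1 sums to 140 but anti-diagonal sums to 139.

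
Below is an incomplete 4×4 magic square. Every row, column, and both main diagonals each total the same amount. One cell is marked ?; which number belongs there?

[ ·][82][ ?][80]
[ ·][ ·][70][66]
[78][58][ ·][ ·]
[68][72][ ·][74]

60

Anti-diagonal is complete and sums to 276; that is the magic constant.
Row 4 must total 276; the given cells sum to 214, so (4,3) = 62.
Column 2 must total 276; the given cells sum to 212, so (2,2) = 64.
Column 4 needs 276; the known cells sum to 220, so (3,4) = 56.
Row 2: 64 + 70 + 66 + ? = 276, so (2,1) = 76.
The remaining cell in row 3 is (3,3) = 276 − 192 = 84.
From column 1, 276 − (76 + 78 + 68) gives (1,1) = 54.
From column 3, 276 − (70 + 84 + 62) gives (1,3) = 60.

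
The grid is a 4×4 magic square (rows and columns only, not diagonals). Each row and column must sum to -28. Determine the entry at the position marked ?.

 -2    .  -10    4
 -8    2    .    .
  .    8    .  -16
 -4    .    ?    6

-12

Row 1: -2 + (-10) + 4 + ? = -28, so (1,2) = -20.
Column 1 needs -28; the known cells sum to -14, so (3,1) = -14.
Column 2 needs -28; the known cells sum to -10, so (4,2) = -18.
Column 4 must total -28; the given cells sum to -6, so (2,4) = -22.
Row 2 needs -28; the known cells sum to -28, so (2,3) = 0.
Row 3 needs -28; the known cells sum to -22, so (3,3) = -6.
Using row 4: -4 + (-18) + 6 + ? → (4,3) = -28 − (-16) = -12.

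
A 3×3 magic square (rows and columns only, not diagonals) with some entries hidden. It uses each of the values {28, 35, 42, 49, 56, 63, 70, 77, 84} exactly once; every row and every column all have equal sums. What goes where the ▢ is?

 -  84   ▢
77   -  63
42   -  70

35

The 9 entries sum to 504, so each line sums to 504/3 = 168.
The remaining cell in row 2 is (2,2) = 168 − 140 = 28.
Row 3 must total 168; the given cells sum to 112, so (3,2) = 56.
Column 1 needs 168; the known cells sum to 119, so (1,1) = 49.
Column 3 needs 168; the known cells sum to 133, so (1,3) = 35.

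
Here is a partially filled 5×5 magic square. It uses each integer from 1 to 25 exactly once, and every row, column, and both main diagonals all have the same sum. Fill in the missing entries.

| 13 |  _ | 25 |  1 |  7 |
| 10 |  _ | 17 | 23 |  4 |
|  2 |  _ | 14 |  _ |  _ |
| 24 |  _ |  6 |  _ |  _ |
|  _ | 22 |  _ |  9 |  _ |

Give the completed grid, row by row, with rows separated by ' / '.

The entries are 1 through 25, which sum to 325, so each line sums to 325/5 = 65.
From row 1, 65 − (13 + 25 + 1 + 7) gives (1,2) = 19.
The remaining cell in row 2 is (2,2) = 65 − 54 = 11.
Column 1: 13 + 10 + 2 + 24 + ? = 65, so (5,1) = 16.
From column 3, 65 − (25 + 17 + 14 + 6) gives (5,3) = 3.
The remaining cell in anti-diagonal is (4,2) = 65 − 60 = 5.
From row 5, 65 − (16 + 22 + 3 + 9) gives (5,5) = 15.
Column 2 must total 65; the given cells sum to 57, so (3,2) = 8.
From main diagonal, 65 − (13 + 11 + 14 + 15) gives (4,4) = 12.
From row 4, 65 − (24 + 5 + 6 + 12) gives (4,5) = 18.
Using column 4: 1 + 23 + 12 + 9 + ? → (3,4) = 65 − 45 = 20.
Column 5: 7 + 4 + 18 + 15 + ? = 65, so (3,5) = 21.

13 19 25 1 7 / 10 11 17 23 4 / 2 8 14 20 21 / 24 5 6 12 18 / 16 22 3 9 15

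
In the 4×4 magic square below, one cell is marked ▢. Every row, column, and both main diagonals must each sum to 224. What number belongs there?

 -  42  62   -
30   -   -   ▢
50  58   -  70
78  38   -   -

74

Row 3 needs 224; the known cells sum to 178, so (3,3) = 46.
Column 1: 30 + 50 + 78 + ? = 224, so (1,1) = 66.
Column 2 must total 224; the given cells sum to 138, so (2,2) = 86.
From main diagonal, 224 − (66 + 86 + 46) gives (4,4) = 26.
Row 1: 66 + 42 + 62 + ? = 224, so (1,4) = 54.
Row 4 must total 224; the given cells sum to 142, so (4,3) = 82.
Column 3: 62 + 46 + 82 + ? = 224, so (2,3) = 34.
From column 4, 224 − (54 + 70 + 26) gives (2,4) = 74.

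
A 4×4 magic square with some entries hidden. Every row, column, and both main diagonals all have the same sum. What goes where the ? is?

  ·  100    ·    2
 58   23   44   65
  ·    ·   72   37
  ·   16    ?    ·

Row 2 is complete and sums to 190; that is the magic constant.
Column 2: 100 + 23 + 16 + ? = 190, so (3,2) = 51.
Using column 4: 2 + 65 + 37 + ? → (4,4) = 190 − 104 = 86.
Main diagonal needs 190; the known cells sum to 181, so (1,1) = 9.
Anti-diagonal must total 190; the given cells sum to 97, so (4,1) = 93.
Row 1: 9 + 100 + 2 + ? = 190, so (1,3) = 79.
Row 3 needs 190; the known cells sum to 160, so (3,1) = 30.
Row 4 needs 190; the known cells sum to 195, so (4,3) = -5.

-5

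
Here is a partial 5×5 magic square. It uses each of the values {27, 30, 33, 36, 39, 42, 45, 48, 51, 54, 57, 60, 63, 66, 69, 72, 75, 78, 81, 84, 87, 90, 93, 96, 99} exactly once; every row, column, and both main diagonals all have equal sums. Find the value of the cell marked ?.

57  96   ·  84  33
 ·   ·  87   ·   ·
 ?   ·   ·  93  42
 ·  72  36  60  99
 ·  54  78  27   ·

81

The 25 entries sum to 1575, so each line sums to 1575/5 = 315.
Row 1 must total 315; the given cells sum to 270, so (1,3) = 45.
Using row 4: 72 + 36 + 60 + 99 + ? → (4,1) = 315 − 267 = 48.
Using column 3: 45 + 87 + 36 + 78 + ? → (3,3) = 315 − 246 = 69.
Using column 4: 84 + 93 + 60 + 27 + ? → (2,4) = 315 − 264 = 51.
The remaining cell in anti-diagonal is (5,1) = 315 − 225 = 90.
Using row 5: 90 + 54 + 78 + 27 + ? → (5,5) = 315 − 249 = 66.
Column 5: 33 + 42 + 99 + 66 + ? = 315, so (2,5) = 75.
Using main diagonal: 57 + 69 + 60 + 66 + ? → (2,2) = 315 − 252 = 63.
From row 2, 315 − (63 + 87 + 51 + 75) gives (2,1) = 39.
Using column 1: 57 + 39 + 48 + 90 + ? → (3,1) = 315 − 234 = 81.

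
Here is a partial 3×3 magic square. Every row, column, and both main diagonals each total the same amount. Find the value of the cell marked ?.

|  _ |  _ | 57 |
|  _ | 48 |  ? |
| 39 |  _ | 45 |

42

Anti-diagonal is complete and sums to 144; that is the magic constant.
Row 3 needs 144; the known cells sum to 84, so (3,2) = 60.
The remaining cell in column 2 is (1,2) = 144 − 108 = 36.
The remaining cell in column 3 is (2,3) = 144 − 102 = 42.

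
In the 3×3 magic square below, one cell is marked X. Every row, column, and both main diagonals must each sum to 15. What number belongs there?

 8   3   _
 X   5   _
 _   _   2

1

Row 1 must total 15; the given cells sum to 11, so (1,3) = 4.
From column 2, 15 − (3 + 5) gives (3,2) = 7.
Column 3 must total 15; the given cells sum to 6, so (2,3) = 9.
The remaining cell in anti-diagonal is (3,1) = 15 − 9 = 6.
Using row 2: 5 + 9 + ? → (2,1) = 15 − 14 = 1.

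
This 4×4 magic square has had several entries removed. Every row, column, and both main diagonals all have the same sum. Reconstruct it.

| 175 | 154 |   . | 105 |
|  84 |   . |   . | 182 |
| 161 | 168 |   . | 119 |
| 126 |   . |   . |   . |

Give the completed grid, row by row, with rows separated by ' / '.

175 154 112 105 / 84 133 147 182 / 161 168 98 119 / 126 91 189 140

Column 1 is already complete: 175 + 84 + 161 + 126 = 546, so that is the magic constant.
Using row 1: 175 + 154 + 105 + ? → (1,3) = 546 − 434 = 112.
Row 3 must total 546; the given cells sum to 448, so (3,3) = 98.
Column 4 needs 546; the known cells sum to 406, so (4,4) = 140.
Main diagonal: 175 + 98 + 140 + ? = 546, so (2,2) = 133.
Anti-diagonal: 105 + 168 + 126 + ? = 546, so (2,3) = 147.
From column 2, 546 − (154 + 133 + 168) gives (4,2) = 91.
From column 3, 546 − (112 + 147 + 98) gives (4,3) = 189.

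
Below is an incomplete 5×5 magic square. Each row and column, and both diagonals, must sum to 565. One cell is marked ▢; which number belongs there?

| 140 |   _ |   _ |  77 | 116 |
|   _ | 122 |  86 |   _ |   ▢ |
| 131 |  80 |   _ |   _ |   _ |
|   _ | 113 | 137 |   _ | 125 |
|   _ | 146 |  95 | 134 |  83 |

Row 5 must total 565; the given cells sum to 458, so (5,1) = 107.
From column 2, 565 − (122 + 80 + 113 + 146) gives (1,2) = 104.
The remaining cell in row 1 is (1,3) = 565 − 437 = 128.
Column 3 needs 565; the known cells sum to 446, so (3,3) = 119.
The remaining cell in main diagonal is (4,4) = 565 − 464 = 101.
Using anti-diagonal: 116 + 119 + 113 + 107 + ? → (2,4) = 565 − 455 = 110.
Row 4 must total 565; the given cells sum to 476, so (4,1) = 89.
Column 1 needs 565; the known cells sum to 467, so (2,1) = 98.
Using column 4: 77 + 110 + 101 + 134 + ? → (3,4) = 565 − 422 = 143.
Row 2 must total 565; the given cells sum to 416, so (2,5) = 149.

149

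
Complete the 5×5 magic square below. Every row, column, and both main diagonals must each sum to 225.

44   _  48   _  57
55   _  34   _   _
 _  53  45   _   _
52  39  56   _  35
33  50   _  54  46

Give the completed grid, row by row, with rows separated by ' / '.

Row 4: 52 + 39 + 56 + 35 + ? = 225, so (4,4) = 43.
Row 5 must total 225; the given cells sum to 183, so (5,3) = 42.
The remaining cell in column 1 is (3,1) = 225 − 184 = 41.
Using main diagonal: 44 + 45 + 43 + 46 + ? → (2,2) = 225 − 178 = 47.
Anti-diagonal needs 225; the known cells sum to 174, so (2,4) = 51.
Row 2: 55 + 47 + 34 + 51 + ? = 225, so (2,5) = 38.
Column 2 must total 225; the given cells sum to 189, so (1,2) = 36.
Using column 5: 57 + 38 + 35 + 46 + ? → (3,5) = 225 − 176 = 49.
From row 1, 225 − (44 + 36 + 48 + 57) gives (1,4) = 40.
Row 3: 41 + 53 + 45 + 49 + ? = 225, so (3,4) = 37.

44 36 48 40 57 / 55 47 34 51 38 / 41 53 45 37 49 / 52 39 56 43 35 / 33 50 42 54 46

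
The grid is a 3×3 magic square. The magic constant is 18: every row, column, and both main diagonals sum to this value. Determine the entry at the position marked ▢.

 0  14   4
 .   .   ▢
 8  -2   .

Row 3: 8 + (-2) + ? = 18, so (3,3) = 12.
The remaining cell in column 1 is (2,1) = 18 − 8 = 10.
Column 2 needs 18; the known cells sum to 12, so (2,2) = 6.
Using column 3: 4 + 12 + ? → (2,3) = 18 − 16 = 2.

2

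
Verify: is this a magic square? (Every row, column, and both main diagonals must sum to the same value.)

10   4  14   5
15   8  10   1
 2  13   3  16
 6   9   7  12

Row 1: 10 + 4 + 14 + 5 = 33.
Row 2: 15 + 8 + 10 + 1 = 34.
Row 3: 2 + 13 + 3 + 16 = 34.
Row 4: 6 + 9 + 7 + 12 = 34.
Column 1: 10 + 15 + 2 + 6 = 33.
Column 2: 4 + 8 + 13 + 9 = 34.
Column 3: 14 + 10 + 3 + 7 = 34.
Column 4: 5 + 1 + 16 + 12 = 34.
Main diagonal: 10 + 8 + 3 + 12 = 33.
Anti-diagonal: 5 + 10 + 13 + 6 = 34.

No — main diagonal sums to 33 but column 4 sums to 34.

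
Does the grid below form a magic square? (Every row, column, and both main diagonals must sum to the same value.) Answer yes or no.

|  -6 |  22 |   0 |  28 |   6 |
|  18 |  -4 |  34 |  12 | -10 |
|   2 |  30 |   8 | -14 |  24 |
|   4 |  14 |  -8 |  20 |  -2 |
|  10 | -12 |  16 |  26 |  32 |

No — column 4 sums to 72 but column 3 sums to 50.

Row 1: -6 + 22 + 0 + 28 + 6 = 50.
Row 2: 18 + (-4) + 34 + 12 + (-10) = 50.
Row 3: 2 + 30 + 8 + (-14) + 24 = 50.
Row 4: 4 + 14 + (-8) + 20 + (-2) = 28.
Row 5: 10 + (-12) + 16 + 26 + 32 = 72.
Column 1: -6 + 18 + 2 + 4 + 10 = 28.
Column 2: 22 + (-4) + 30 + 14 + (-12) = 50.
Column 3: 0 + 34 + 8 + (-8) + 16 = 50.
Column 4: 28 + 12 + (-14) + 20 + 26 = 72.
Column 5: 6 + (-10) + 24 + (-2) + 32 = 50.
Main diagonal: -6 + (-4) + 8 + 20 + 32 = 50.
Anti-diagonal: 6 + 12 + 8 + 14 + 10 = 50.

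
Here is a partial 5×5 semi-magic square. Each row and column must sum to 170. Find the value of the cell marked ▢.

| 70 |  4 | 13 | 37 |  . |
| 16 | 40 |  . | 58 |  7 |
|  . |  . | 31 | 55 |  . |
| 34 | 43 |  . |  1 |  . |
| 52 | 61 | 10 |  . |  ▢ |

Using row 1: 70 + 4 + 13 + 37 + ? → (1,5) = 170 − 124 = 46.
Row 2 must total 170; the given cells sum to 121, so (2,3) = 49.
Column 1 must total 170; the given cells sum to 172, so (3,1) = -2.
From column 2, 170 − (4 + 40 + 43 + 61) gives (3,2) = 22.
Column 3 needs 170; the known cells sum to 103, so (4,3) = 67.
Column 4 needs 170; the known cells sum to 151, so (5,4) = 19.
Row 3: -2 + 22 + 31 + 55 + ? = 170, so (3,5) = 64.
Row 4: 34 + 43 + 67 + 1 + ? = 170, so (4,5) = 25.
The remaining cell in row 5 is (5,5) = 170 − 142 = 28.

28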